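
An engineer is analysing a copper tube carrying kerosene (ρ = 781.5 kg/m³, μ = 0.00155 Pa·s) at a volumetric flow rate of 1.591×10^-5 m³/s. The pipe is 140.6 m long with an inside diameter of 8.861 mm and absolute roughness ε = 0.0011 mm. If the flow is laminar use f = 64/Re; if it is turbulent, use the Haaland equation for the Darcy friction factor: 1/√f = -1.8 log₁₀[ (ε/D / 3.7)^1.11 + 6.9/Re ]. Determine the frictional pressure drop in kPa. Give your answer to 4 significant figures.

ΔP ≈ 22.91 kPa

Cross-sectional area A = πD²/4 = π(0.008861)²/4 = 6.167e-05 m²; mean velocity V = Q/A = 1.591e-05/6.167e-05 = 0.258 m/s.
Reynolds number Re = ρVD/μ = 781.5 · 0.258 · 0.008861 / 0.00155 = 1153.
Re < 2300 → laminar flow, so f = 64/Re = 64/1153 = 0.05552 (the turbulent correlation is not needed).
Darcy-Weisbach: ΔP = f(L/D)(ρV²/2) = 0.05552·(140.6/0.008861)·(781.5·0.258²/2) = 0.05552·1.587e+04·26.01 = 2.291e+04 Pa.
ΔP = 2.291e+04 Pa = 22.91 kPa.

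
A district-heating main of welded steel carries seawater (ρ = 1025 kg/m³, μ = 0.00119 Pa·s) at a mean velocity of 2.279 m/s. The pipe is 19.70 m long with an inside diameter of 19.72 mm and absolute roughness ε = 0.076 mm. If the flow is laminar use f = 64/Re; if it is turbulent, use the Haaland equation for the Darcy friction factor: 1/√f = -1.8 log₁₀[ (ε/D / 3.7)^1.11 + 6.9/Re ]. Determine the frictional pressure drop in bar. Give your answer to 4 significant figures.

ΔP ≈ 0.8139 bar

Reynolds number Re = ρVD/μ = 1025 · 2.279 · 0.01972 / 0.00119 = 3.871e+04.
Re > 4000 → turbulent. Relative roughness ε/D = 7.6e-05/0.01972 = 0.00385. Haaland: 1/√f = -1.8 log₁₀[(0.00385/3.7)^1.11 + 6.9/3.871e+04] = -1.8 log₁₀[0.000489 + 0.000178] = 5.716, so f = 0.03061.
Darcy-Weisbach: ΔP = f(L/D)(ρV²/2) = 0.03061·(19.7/0.01972)·(1025·2.279²/2) = 0.03061·999·2662 = 8.139e+04 Pa.
ΔP = 8.139e+04 Pa = 0.8139 bar.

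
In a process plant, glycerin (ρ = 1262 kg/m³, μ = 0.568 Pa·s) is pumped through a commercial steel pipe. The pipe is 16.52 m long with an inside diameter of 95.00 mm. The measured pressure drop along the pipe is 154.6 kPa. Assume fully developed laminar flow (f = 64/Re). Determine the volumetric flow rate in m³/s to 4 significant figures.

For laminar flow, f = 64/Re with Re = ρVD/μ, so Darcy-Weisbach reduces to ΔP = 32μLV/D². Solving for V: V = ΔP·D²/(32μL) = 1.546e+05·(0.095)²/(32·0.568·16.52) = 4.647 m/s.
Check: Re = ρVD/μ = 1262·4.647·0.095/0.568 = 980.8 < 2300, so the laminar assumption holds.
Q = V·A = 4.647·(π/4·0.095²) = 0.03294 m³/s = 0.03294 m³/s.

Q ≈ 0.03294 m³/s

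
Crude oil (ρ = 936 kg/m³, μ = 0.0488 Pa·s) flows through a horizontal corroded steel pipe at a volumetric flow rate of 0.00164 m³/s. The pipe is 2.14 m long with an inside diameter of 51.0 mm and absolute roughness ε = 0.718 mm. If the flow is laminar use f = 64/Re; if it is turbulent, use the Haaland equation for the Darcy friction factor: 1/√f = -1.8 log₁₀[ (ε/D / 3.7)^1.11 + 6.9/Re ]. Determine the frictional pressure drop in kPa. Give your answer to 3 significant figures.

Cross-sectional area A = πD²/4 = π(0.051)²/4 = 0.002043 m²; mean velocity V = Q/A = 0.00164/0.002043 = 0.8028 m/s.
Reynolds number Re = ρVD/μ = 936 · 0.8028 · 0.051 / 0.0488 = 785.3.
Re < 2300 → laminar flow, so f = 64/Re = 64/785.3 = 0.0815 (the turbulent correlation is not needed).
Darcy-Weisbach: ΔP = f(L/D)(ρV²/2) = 0.0815·(2.14/0.051)·(936·0.8028²/2) = 0.0815·41.96·301.6 = 1031 Pa.
ΔP = 1031 Pa = 1.03 kPa.

ΔP ≈ 1.03 kPa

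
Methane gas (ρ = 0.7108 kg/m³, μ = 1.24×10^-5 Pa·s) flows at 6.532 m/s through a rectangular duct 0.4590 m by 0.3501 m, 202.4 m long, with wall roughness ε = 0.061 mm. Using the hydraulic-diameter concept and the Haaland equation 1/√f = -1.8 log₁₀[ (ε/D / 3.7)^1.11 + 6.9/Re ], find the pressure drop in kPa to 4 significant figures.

Hydraulic diameter D_h = 4A/P = 4·(0.459·0.3501)/(2·(0.459+0.3501)) = 0.6428/1.618 = 0.3972 m.
Re = ρVD_h/μ = 0.7108·6.532·0.3972/1.24e-05 = 1.487e+05.
ε/D_h = 6.1e-05/0.3972 = 0.000154; Haaland gives 1/√f = -1.8 log₁₀[1.37e-05+4.64e-05] = 7.598, so f = 0.01732.
ΔP = f(L/D_h)(ρV²/2) = 0.01732·202.4/0.3972·15.16 = 133.8 Pa.
ΔP = 0.1338 kPa.

ΔP ≈ 0.1338 kPa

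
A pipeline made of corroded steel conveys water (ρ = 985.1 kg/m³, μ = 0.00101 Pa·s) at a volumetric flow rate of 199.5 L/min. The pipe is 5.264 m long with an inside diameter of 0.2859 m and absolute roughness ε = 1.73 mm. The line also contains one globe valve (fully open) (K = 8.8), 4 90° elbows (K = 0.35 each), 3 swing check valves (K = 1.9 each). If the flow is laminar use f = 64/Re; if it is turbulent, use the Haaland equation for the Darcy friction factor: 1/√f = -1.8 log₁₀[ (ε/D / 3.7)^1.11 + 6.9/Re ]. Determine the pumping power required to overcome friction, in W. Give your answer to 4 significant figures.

P ≈ 0.07284 W

Q = 199.5 L/min = 199.5/60000 = 0.003325 m³/s.
Cross-sectional area A = πD²/4 = π(0.2859)²/4 = 0.0642 m²; mean velocity V = Q/A = 0.003325/0.0642 = 0.05179 m/s.
Reynolds number Re = ρVD/μ = 985.1 · 0.05179 · 0.2859 / 0.00101 = 1.444e+04.
Re > 4000 → turbulent. Relative roughness ε/D = 0.00173/0.2859 = 0.00605. Haaland: 1/√f = -1.8 log₁₀[(0.00605/3.7)^1.11 + 6.9/1.444e+04] = -1.8 log₁₀[0.000807 + 0.000478] = 5.204, so f = 0.03693.
Total minor-loss coefficient ΣK = 1·8.8 + 4·0.35 + 3·1.9 = 15.9.
ΔP = [f·L/D + ΣK]·(ρV²/2) = [0.03693·5.264/0.2859 + 15.9]·(985.1·0.05179²/2) = [0.6799 + 15.9]·1.321 = 21.91 Pa.
Pumping power P = QΔP = 0.003325·21.91 = 0.072840 W = 0.07284 W.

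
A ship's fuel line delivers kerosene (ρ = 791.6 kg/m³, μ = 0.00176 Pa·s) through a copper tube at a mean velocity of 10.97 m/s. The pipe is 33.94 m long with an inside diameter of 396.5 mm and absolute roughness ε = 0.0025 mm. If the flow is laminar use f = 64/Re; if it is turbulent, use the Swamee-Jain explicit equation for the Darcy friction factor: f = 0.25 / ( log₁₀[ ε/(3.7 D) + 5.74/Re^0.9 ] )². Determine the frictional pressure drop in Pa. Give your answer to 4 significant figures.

Reynolds number Re = ρVD/μ = 791.6 · 10.97 · 0.3965 / 0.00176 = 1.956e+06.
Re > 4000 → turbulent. Relative roughness ε/D = 2.5e-06/0.3965 = 6.31e-06. Swamee-Jain: f = 0.25/(log₁₀[6.31e-06/3.7 + 5.74/1.956e+06^0.9])² = 0.25/(log₁₀[1.7e-06 + 1.25e-05])² = 0.25/(-4.848)² = 0.01064.
Darcy-Weisbach: ΔP = f(L/D)(ρV²/2) = 0.01064·(33.94/0.3965)·(791.6·10.97²/2) = 0.01064·85.6·4.763e+04 = 4.337e+04 Pa.

ΔP ≈ 43370 Pa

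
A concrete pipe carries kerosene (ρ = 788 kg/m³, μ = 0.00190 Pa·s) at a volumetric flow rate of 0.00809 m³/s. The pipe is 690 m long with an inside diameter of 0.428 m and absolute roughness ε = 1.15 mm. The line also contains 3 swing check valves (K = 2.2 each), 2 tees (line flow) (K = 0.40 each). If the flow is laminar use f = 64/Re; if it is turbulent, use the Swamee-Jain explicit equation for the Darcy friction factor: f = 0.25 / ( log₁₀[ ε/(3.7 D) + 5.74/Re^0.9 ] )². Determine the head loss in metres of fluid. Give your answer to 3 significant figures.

Cross-sectional area A = πD²/4 = π(0.428)²/4 = 0.1439 m²; mean velocity V = Q/A = 0.00809/0.1439 = 0.05623 m/s.
Reynolds number Re = ρVD/μ = 788 · 0.05623 · 0.428 / 0.0019 = 9981.
Re > 4000 → turbulent. Relative roughness ε/D = 0.00115/0.428 = 0.00269. Swamee-Jain: f = 0.25/(log₁₀[0.00269/3.7 + 5.74/9981^0.9])² = 0.25/(log₁₀[0.000726 + 0.00144])² = 0.25/(-2.663)² = 0.03524.
Total minor-loss coefficient ΣK = 3·2.2 + 2·0.4 = 7.4.
ΔP = [f·L/D + ΣK]·(ρV²/2) = [0.03524·690/0.428 + 7.4]·(788·0.05623²/2) = [56.81 + 7.4]·1.246 = 80 Pa.
Head loss h_f = ΔP/(ρg) = 80/(788·9.81) = 0.0103 m.

h_f ≈ 0.0103 m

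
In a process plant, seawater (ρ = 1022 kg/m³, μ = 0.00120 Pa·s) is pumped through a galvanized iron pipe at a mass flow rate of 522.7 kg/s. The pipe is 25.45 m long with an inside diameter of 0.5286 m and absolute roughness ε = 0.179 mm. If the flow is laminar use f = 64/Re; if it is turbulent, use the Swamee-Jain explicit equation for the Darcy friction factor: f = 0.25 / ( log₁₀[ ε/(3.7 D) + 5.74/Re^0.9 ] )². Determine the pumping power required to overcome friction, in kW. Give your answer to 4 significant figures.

P ≈ 1.098 kW

A = πD²/4 = π(0.5286)²/4 = 0.2195 m²; mean velocity V = ṁ/(ρA) = 522.7/(1022 · 0.2195) = 2.331 m/s.
Reynolds number Re = ρVD/μ = 1022 · 2.331 · 0.5286 / 0.0012 = 1.049e+06.
Re > 4000 → turbulent. Relative roughness ε/D = 0.000179/0.5286 = 0.000339. Swamee-Jain: f = 0.25/(log₁₀[0.000339/3.7 + 5.74/1.049e+06^0.9])² = 0.25/(log₁₀[9.15e-05 + 2.19e-05])² = 0.25/(-3.945)² = 0.01606.
Darcy-Weisbach: ΔP = f(L/D)(ρV²/2) = 0.01606·(25.45/0.5286)·(1022·2.331²/2) = 0.01606·48.15·2775 = 2146 Pa.
Q = ṁ/ρ = 522.7/1022 = 0.5114 m³/s.
Pumping power P = QΔP = 0.5114·2146 = 1097.7 W = 1.098 kW.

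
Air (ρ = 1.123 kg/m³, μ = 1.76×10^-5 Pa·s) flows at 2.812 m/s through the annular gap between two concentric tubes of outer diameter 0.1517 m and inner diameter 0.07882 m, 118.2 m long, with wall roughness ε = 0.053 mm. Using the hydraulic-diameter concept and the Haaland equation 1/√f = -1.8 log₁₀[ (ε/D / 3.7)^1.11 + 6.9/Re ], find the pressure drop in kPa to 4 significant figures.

Hydraulic diameter D_h = 4A/P = D_o - D_i = 0.1517 - 0.07882 = 0.07288 m.
Re = ρVD_h/μ = 1.123·2.812·0.07288/1.76e-05 = 1.308e+04.
ε/D_h = 5.3e-05/0.07288 = 0.000727; Haaland gives 1/√f = -1.8 log₁₀[7.69e-05+0.000528] = 5.793, so f = 0.02979.
ΔP = f(L/D_h)(ρV²/2) = 0.02979·118.2/0.07288·4.44 = 214.5 Pa.
ΔP = 0.2145 kPa.

ΔP ≈ 0.2145 kPa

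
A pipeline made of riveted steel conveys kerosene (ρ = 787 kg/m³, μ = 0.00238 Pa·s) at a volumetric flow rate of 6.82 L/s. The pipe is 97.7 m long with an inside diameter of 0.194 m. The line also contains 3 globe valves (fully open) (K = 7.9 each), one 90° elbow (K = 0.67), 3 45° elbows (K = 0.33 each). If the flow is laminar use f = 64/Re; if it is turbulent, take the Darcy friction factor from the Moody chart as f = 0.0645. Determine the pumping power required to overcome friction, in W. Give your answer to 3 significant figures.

Q = 6.82 L/s = 6.82/1000 = 0.00682 m³/s.
Cross-sectional area A = πD²/4 = π(0.194)²/4 = 0.02956 m²; mean velocity V = Q/A = 0.00682/0.02956 = 0.2307 m/s.
Reynolds number Re = ρVD/μ = 787 · 0.2307 · 0.194 / 0.00238 = 1.48e+04.
Re > 4000 → turbulent; use the Moody-chart value f = 0.0645.
Total minor-loss coefficient ΣK = 3·7.9 + 1·0.67 + 3·0.33 = 25.4.
ΔP = [f·L/D + ΣK]·(ρV²/2) = [0.0645·97.7/0.194 + 25.4]·(787·0.2307²/2) = [32.48 + 25.4]·20.95 = 1212 Pa.
Pumping power P = QΔP = 0.00682·1212 = 8.263 W = 8.26 W.

P ≈ 8.26 W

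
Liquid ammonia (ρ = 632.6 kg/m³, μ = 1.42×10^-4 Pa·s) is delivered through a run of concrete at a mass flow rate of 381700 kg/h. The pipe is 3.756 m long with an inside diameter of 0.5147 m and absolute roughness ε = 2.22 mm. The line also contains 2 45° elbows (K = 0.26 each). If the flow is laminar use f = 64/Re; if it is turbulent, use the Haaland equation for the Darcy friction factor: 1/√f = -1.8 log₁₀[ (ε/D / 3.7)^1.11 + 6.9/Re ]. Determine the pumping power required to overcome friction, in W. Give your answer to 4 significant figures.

P ≈ 25.21 W

ṁ = 381700 kg/h = 381700/3600 = 106 kg/s.
A = πD²/4 = π(0.5147)²/4 = 0.2081 m²; mean velocity V = ṁ/(ρA) = 106/(632.6 · 0.2081) = 0.8055 m/s.
Reynolds number Re = ρVD/μ = 632.6 · 0.8055 · 0.5147 / 0.000142 = 1.847e+06.
Re > 4000 → turbulent. Relative roughness ε/D = 0.00222/0.5147 = 0.00431. Haaland: 1/√f = -1.8 log₁₀[(0.00431/3.7)^1.11 + 6.9/1.847e+06] = -1.8 log₁₀[0.000555 + 3.74e-06] = 5.856, so f = 0.02916.
Total minor-loss coefficient ΣK = 2·0.26 = 0.52.
ΔP = [f·L/D + ΣK]·(ρV²/2) = [0.02916·3.756/0.5147 + 0.52]·(632.6·0.8055²/2) = [0.2128 + 0.52]·205.3 = 150.4 Pa.
Q = ṁ/ρ = 106/632.6 = 0.1676 m³/s.
Pumping power P = QΔP = 0.1676·150.4 = 25.210 W = 25.21 W.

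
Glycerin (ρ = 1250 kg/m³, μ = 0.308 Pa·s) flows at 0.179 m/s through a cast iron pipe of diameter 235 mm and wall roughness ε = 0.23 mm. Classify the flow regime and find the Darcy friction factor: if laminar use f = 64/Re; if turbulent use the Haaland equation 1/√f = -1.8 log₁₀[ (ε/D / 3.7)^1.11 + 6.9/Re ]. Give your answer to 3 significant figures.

f ≈ 0.375

Re = ρVD/μ = 1250·0.179·0.235/0.308 = 170.7.
Re < 2300 → laminar, so f = 64/Re = 0.3749 (roughness is irrelevant in laminar flow).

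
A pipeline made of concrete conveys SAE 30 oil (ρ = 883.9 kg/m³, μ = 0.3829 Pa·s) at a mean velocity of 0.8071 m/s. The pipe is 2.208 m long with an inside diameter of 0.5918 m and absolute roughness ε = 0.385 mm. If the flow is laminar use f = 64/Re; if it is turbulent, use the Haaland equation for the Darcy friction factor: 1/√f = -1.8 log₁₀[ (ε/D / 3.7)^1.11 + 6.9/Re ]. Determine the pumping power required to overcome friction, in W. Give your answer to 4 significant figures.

P ≈ 13.84 W

Reynolds number Re = ρVD/μ = 883.9 · 0.8071 · 0.5918 / 0.383 = 1103.
Re < 2300 → laminar flow, so f = 64/Re = 64/1103 = 0.05804 (the turbulent correlation is not needed).
Darcy-Weisbach: ΔP = f(L/D)(ρV²/2) = 0.05804·(2.208/0.5918)·(883.9·0.8071²/2) = 0.05804·3.731·287.9 = 62.35 Pa.
Q = V·A = 0.8071·0.2751 = 0.222 m³/s.
Pumping power P = QΔP = 0.222·62.35 = 13.841 W = 13.84 W.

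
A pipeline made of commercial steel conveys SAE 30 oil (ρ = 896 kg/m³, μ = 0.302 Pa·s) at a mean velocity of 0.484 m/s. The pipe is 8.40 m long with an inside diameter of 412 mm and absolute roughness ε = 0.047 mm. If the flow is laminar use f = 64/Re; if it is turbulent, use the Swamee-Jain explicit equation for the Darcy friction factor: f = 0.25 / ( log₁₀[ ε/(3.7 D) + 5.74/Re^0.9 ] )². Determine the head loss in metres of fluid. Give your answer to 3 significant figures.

h_f ≈ 0.0263 m

Reynolds number Re = ρVD/μ = 896 · 0.484 · 0.412 / 0.302 = 591.6.
Re < 2300 → laminar flow, so f = 64/Re = 64/591.6 = 0.1082 (the turbulent correlation is not needed).
Darcy-Weisbach: ΔP = f(L/D)(ρV²/2) = 0.1082·(8.4/0.412)·(896·0.484²/2) = 0.1082·20.39·104.9 = 231.5 Pa.
Head loss h_f = ΔP/(ρg) = 231.5/(896·9.81) = 0.0263 m.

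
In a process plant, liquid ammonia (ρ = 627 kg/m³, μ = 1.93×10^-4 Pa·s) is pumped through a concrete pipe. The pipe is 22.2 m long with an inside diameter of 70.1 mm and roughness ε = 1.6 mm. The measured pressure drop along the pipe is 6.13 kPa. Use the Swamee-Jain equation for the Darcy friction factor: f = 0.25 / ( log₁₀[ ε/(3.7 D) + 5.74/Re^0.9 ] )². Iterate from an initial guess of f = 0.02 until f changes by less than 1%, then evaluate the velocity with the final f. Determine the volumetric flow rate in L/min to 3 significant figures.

Rearranging Darcy-Weisbach: V = √(2·ΔP·D/(f·L·ρ)). With ε/D = 0.0016/0.0701 = 0.0228, iterate starting from f = 0.02:
  f = 0.02 → V = √(2·6130·0.0701/(0.02·22.2·627)) = 1.757 m/s; Re = ρVD/μ = 4.001e+05; f → 0.05137
  f = 0.05137 → V = 1.096 m/s; Re = 2.497e+05; f → 0.05145
Converged (Δf/f < 1%). With the final f = 0.05145: V = √(2·6130·0.0701/(0.05145·22.2·627)) = 1.095 m/s.
Q = V·A = 1.095·(π/4·0.0701²) = 0.004228 m³/s = 254 L/min.

Q ≈ 254 L/min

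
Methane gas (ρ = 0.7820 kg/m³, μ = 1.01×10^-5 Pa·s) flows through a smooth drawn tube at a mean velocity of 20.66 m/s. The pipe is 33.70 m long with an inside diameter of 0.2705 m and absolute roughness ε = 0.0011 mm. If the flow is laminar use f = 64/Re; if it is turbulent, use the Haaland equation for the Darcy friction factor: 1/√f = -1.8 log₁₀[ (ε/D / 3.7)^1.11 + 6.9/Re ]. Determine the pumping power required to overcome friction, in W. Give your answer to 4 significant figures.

P ≈ 332.0 W

Reynolds number Re = ρVD/μ = 0.782 · 20.66 · 0.2705 / 1.01e-05 = 4.327e+05.
Re > 4000 → turbulent. Relative roughness ε/D = 1.1e-06/0.2705 = 4.07e-06. Haaland: 1/√f = -1.8 log₁₀[(4.07e-06/3.7)^1.11 + 6.9/4.327e+05] = -1.8 log₁₀[2.43e-07 + 1.59e-05] = 8.623, so f = 0.01345.
Darcy-Weisbach: ΔP = f(L/D)(ρV²/2) = 0.01345·(33.7/0.2705)·(0.782·20.66²/2) = 0.01345·124.6·166.9 = 279.6 Pa.
Q = V·A = 20.66·0.05747 = 1.187 m³/s.
Pumping power P = QΔP = 1.187·279.6 = 331.97 W = 332.0 W.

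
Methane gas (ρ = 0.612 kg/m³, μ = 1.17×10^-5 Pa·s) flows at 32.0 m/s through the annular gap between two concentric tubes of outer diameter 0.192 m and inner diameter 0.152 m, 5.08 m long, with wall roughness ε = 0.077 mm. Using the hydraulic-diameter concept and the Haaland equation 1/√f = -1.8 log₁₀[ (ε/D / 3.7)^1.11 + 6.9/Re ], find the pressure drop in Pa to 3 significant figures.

ΔP ≈ 1010 Pa

Hydraulic diameter D_h = 4A/P = D_o - D_i = 0.192 - 0.152 = 0.04 m.
Re = ρVD_h/μ = 0.612·32·0.04/1.17e-05 = 6.695e+04.
ε/D_h = 7.7e-05/0.04 = 0.00192; Haaland gives 1/√f = -1.8 log₁₀[0.000226+0.000103] = 6.268, so f = 0.02545.
ΔP = f(L/D_h)(ρV²/2) = 0.02545·5.08/0.04·313.3 = 1013 Pa.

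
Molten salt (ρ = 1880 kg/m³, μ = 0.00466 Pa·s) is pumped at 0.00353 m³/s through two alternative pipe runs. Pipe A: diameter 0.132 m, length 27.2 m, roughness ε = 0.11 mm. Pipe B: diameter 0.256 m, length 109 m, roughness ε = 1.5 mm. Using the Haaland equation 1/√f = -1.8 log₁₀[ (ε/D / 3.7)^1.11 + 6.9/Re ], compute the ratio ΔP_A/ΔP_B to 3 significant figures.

Pipe A: V = Q/A = 0.00353/0.01368 = 0.258 m/s; Re = 1.374e+04; ε/D = 0.000833; Haaland → f = 0.02962; ΔP_A = f(L/D)(ρV²/2) = 381.8 Pa.
Pipe B: V = Q/A = 0.00353/0.05147 = 0.06858 m/s; Re = 7083; ε/D = 0.00586; Haaland → f = 0.04063; ΔP_B = f(L/D)(ρV²/2) = 76.48 Pa.
ΔP_A/ΔP_B = 381.8/76.48 = 4.99.

ΔP_A/ΔP_B ≈ 4.99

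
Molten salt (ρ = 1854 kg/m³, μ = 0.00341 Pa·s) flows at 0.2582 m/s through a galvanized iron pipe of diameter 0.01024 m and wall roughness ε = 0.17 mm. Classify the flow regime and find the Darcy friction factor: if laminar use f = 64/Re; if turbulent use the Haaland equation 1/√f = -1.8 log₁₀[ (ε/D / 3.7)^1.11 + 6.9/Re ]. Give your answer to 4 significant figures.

Re = ρVD/μ = 1854·0.2582·0.01024/0.00341 = 1438.
Re < 2300 → laminar, so f = 64/Re = 0.04452 (roughness is irrelevant in laminar flow).

f ≈ 0.04452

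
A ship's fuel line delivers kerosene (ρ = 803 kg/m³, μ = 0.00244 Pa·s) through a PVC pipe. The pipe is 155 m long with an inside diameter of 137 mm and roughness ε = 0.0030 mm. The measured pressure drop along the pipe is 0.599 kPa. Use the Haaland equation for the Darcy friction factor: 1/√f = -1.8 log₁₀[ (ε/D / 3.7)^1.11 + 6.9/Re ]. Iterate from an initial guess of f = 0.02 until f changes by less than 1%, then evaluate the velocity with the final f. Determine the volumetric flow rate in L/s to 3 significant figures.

Q ≈ 3.01 L/s

Rearranging Darcy-Weisbach: V = √(2·ΔP·D/(f·L·ρ)). With ε/D = 3e-06/0.137 = 2.19e-05, iterate starting from f = 0.02:
  f = 0.02 → V = √(2·599·0.137/(0.02·155·803)) = 0.2568 m/s; Re = ρVD/μ = 1.158e+04; f → 0.0297
  f = 0.0297 → V = 0.2107 m/s; Re = 9500; f → 0.03134
  f = 0.03134 → V = 0.2051 m/s; Re = 9248; f → 0.03158
Converged (Δf/f < 1%). With the final f = 0.03158: V = √(2·599·0.137/(0.03158·155·803)) = 0.2043 m/s.
Q = V·A = 0.2043·(π/4·0.137²) = 0.003012 m³/s = 3.01 L/s.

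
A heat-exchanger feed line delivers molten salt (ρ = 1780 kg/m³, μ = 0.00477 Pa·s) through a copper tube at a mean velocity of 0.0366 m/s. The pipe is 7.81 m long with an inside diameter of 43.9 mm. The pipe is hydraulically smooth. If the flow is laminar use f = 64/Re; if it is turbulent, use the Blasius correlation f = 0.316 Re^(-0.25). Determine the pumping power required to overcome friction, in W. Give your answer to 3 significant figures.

Reynolds number Re = ρVD/μ = 1780 · 0.0366 · 0.0439 / 0.00477 = 599.6.
Re < 2300 → laminar flow, so f = 64/Re = 64/599.6 = 0.1067 (the turbulent correlation is not needed).
Darcy-Weisbach: ΔP = f(L/D)(ρV²/2) = 0.1067·(7.81/0.0439)·(1780·0.0366²/2) = 0.1067·177.9·1.192 = 22.64 Pa.
Q = V·A = 0.0366·0.001514 = 5.54e-05 m³/s.
Pumping power P = QΔP = 5.54e-05·22.64 = 0.001254 W = 0.00125 W.

P ≈ 0.00125 W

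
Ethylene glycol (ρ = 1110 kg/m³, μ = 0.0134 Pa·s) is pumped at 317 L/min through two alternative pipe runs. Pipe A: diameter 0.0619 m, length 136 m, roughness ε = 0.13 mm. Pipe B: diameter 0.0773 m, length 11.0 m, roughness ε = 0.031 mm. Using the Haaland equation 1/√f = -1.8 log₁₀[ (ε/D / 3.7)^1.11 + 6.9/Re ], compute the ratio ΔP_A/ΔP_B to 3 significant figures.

ΔP_A/ΔP_B ≈ 37.8

Pipe A: V = Q/A = 0.005283/0.003009 = 1.756 m/s; Re = 9002; ε/D = 0.0021; Haaland → f = 0.03445; ΔP_A = f(L/D)(ρV²/2) = 1.295e+05 Pa.
Pipe B: V = Q/A = 0.005283/0.004693 = 1.126 m/s; Re = 7209; ε/D = 0.000401; Haaland → f = 0.03426; ΔP_B = f(L/D)(ρV²/2) = 3430 Pa.
ΔP_A/ΔP_B = 1.295e+05/3430 = 37.8.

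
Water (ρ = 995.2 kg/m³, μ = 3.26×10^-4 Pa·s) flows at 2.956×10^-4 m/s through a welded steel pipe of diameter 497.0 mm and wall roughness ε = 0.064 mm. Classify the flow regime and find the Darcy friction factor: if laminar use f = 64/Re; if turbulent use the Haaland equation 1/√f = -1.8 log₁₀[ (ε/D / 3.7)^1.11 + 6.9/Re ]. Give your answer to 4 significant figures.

f ≈ 0.1427

Re = ρVD/μ = 995.2·0.0002956·0.497/0.000326 = 448.5.
Re < 2300 → laminar, so f = 64/Re = 0.1427 (roughness is irrelevant in laminar flow).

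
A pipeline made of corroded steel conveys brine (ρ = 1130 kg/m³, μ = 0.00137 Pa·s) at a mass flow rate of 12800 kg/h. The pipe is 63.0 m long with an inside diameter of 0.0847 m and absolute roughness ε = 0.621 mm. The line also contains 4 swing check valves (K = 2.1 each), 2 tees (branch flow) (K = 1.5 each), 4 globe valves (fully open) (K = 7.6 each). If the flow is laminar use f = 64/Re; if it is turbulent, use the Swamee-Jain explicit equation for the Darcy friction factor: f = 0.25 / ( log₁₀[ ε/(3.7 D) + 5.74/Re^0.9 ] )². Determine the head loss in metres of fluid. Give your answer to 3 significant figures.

ṁ = 12800 kg/h = 12800/3600 = 3.556 kg/s.
A = πD²/4 = π(0.0847)²/4 = 0.005635 m²; mean velocity V = ṁ/(ρA) = 3.556/(1130 · 0.005635) = 0.5584 m/s.
Reynolds number Re = ρVD/μ = 1130 · 0.5584 · 0.0847 / 0.00137 = 3.901e+04.
Re > 4000 → turbulent. Relative roughness ε/D = 0.000621/0.0847 = 0.00733. Swamee-Jain: f = 0.25/(log₁₀[0.00733/3.7 + 5.74/3.901e+04^0.9])² = 0.25/(log₁₀[0.00198 + 0.000423])² = 0.25/(-2.619)² = 0.03645.
Total minor-loss coefficient ΣK = 4·2.1 + 2·1.5 + 4·7.6 = 41.8.
ΔP = [f·L/D + ΣK]·(ρV²/2) = [0.03645·63/0.0847 + 41.8]·(1130·0.5584²/2) = [27.11 + 41.8]·176.2 = 1.214e+04 Pa.
Head loss h_f = ΔP/(ρg) = 1.214e+04/(1130·9.81) = 1.10 m.

h_f ≈ 1.10 m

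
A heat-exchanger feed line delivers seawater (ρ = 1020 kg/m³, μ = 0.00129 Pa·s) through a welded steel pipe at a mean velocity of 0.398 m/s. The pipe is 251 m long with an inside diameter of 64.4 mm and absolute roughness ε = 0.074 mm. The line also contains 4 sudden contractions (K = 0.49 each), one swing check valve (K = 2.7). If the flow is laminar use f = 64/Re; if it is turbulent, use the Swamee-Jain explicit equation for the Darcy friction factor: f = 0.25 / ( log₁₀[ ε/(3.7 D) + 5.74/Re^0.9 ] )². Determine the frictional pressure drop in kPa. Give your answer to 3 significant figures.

ΔP ≈ 9.31 kPa

Reynolds number Re = ρVD/μ = 1020 · 0.398 · 0.0644 / 0.00129 = 2.027e+04.
Re > 4000 → turbulent. Relative roughness ε/D = 7.4e-05/0.0644 = 0.00115. Swamee-Jain: f = 0.25/(log₁₀[0.00115/3.7 + 5.74/2.027e+04^0.9])² = 0.25/(log₁₀[0.000311 + 0.000764])² = 0.25/(-2.969)² = 0.02836.
Total minor-loss coefficient ΣK = 4·0.49 + 1·2.7 = 4.66.
ΔP = [f·L/D + ΣK]·(ρV²/2) = [0.02836·251/0.0644 + 4.66]·(1020·0.398²/2) = [110.5 + 4.66]·80.79 = 9306 Pa.
ΔP = 9306 Pa = 9.31 kPa.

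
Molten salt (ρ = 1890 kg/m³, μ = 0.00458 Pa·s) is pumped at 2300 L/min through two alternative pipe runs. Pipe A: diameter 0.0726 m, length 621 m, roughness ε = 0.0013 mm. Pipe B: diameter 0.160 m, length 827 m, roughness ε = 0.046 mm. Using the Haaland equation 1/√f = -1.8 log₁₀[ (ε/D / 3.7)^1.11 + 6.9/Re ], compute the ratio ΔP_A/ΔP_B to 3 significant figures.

Pipe A: V = Q/A = 0.03833/0.00414 = 9.26 m/s; Re = 2.774e+05; ε/D = 1.79e-05; Haaland → f = 0.0147; ΔP_A = f(L/D)(ρV²/2) = 1.019e+07 Pa.
Pipe B: V = Q/A = 0.03833/0.02011 = 1.907 m/s; Re = 1.259e+05; ε/D = 0.000287; Haaland → f = 0.0185; ΔP_B = f(L/D)(ρV²/2) = 3.284e+05 Pa.
ΔP_A/ΔP_B = 1.019e+07/3.284e+05 = 31.0.

ΔP_A/ΔP_B ≈ 31.0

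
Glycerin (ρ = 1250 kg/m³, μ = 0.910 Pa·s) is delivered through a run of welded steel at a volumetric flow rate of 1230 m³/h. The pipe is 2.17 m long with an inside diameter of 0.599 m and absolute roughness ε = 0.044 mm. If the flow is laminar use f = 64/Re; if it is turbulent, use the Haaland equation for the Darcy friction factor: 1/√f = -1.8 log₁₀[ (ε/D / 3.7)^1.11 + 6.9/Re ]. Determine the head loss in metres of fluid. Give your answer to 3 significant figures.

Q = 1230 m³/h = 1230/3600 = 0.3417 m³/s.
Cross-sectional area A = πD²/4 = π(0.599)²/4 = 0.2818 m²; mean velocity V = Q/A = 0.3417/0.2818 = 1.212 m/s.
Reynolds number Re = ρVD/μ = 1250 · 1.212 · 0.599 / 0.91 = 997.6.
Re < 2300 → laminar flow, so f = 64/Re = 64/997.6 = 0.06415 (the turbulent correlation is not needed).
Darcy-Weisbach: ΔP = f(L/D)(ρV²/2) = 0.06415·(2.17/0.599)·(1250·1.212²/2) = 0.06415·3.623·918.8 = 213.5 Pa.
Head loss h_f = ΔP/(ρg) = 213.5/(1250·9.81) = 0.0174 m.

h_f ≈ 0.0174 m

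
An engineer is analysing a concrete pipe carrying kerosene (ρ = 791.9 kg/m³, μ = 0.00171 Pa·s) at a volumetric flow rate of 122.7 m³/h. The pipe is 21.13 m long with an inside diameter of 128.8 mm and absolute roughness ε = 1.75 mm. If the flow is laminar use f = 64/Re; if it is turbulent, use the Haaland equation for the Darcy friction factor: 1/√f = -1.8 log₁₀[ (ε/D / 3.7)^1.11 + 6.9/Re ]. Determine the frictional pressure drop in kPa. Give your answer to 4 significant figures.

Q = 122.7 m³/h = 122.7/3600 = 0.03408 m³/s.
Cross-sectional area A = πD²/4 = π(0.1288)²/4 = 0.01303 m²; mean velocity V = Q/A = 0.03408/0.01303 = 2.616 m/s.
Reynolds number Re = ρVD/μ = 791.9 · 2.616 · 0.1288 / 0.00171 = 1.56e+05.
Re > 4000 → turbulent. Relative roughness ε/D = 0.00175/0.1288 = 0.0136. Haaland: 1/√f = -1.8 log₁₀[(0.0136/3.7)^1.11 + 6.9/1.56e+05] = -1.8 log₁₀[0.00198 + 4.42e-05] = 4.848, so f = 0.04255.
Darcy-Weisbach: ΔP = f(L/D)(ρV²/2) = 0.04255·(21.13/0.1288)·(791.9·2.616²/2) = 0.04255·164.1·2709 = 1.891e+04 Pa.
ΔP = 1.891e+04 Pa = 18.91 kPa.

ΔP ≈ 18.91 kPa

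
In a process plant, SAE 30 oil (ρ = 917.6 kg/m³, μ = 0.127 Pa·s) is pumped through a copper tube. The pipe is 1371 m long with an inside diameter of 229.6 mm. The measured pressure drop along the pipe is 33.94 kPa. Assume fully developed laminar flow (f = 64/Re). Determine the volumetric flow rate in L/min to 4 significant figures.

For laminar flow, f = 64/Re with Re = ρVD/μ, so Darcy-Weisbach reduces to ΔP = 32μLV/D². Solving for V: V = ΔP·D²/(32μL) = 3.394e+04·(0.2296)²/(32·0.127·1371) = 0.3211 m/s.
Check: Re = ρVD/μ = 917.6·0.3211·0.2296/0.127 = 532.7 < 2300, so the laminar assumption holds.
Q = V·A = 0.3211·(π/4·0.2296²) = 0.0133 m³/s = 797.7 L/min.

Q ≈ 797.7 L/min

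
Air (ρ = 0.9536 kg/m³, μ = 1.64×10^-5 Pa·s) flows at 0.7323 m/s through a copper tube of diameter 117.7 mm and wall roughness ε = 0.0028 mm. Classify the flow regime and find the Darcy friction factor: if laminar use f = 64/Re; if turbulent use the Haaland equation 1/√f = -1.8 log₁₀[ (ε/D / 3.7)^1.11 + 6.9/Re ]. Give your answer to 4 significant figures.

Re = ρVD/μ = 0.9536·0.7323·0.1177/1.64e-05 = 5012.
Re > 4000 → turbulent. ε/D = 2.8e-06/0.1177 = 2.38e-05; Haaland: 1/√f = -1.8 log₁₀[1.73e-06 + 0.00138] = 5.149, so f = 0.03772.

f ≈ 0.03772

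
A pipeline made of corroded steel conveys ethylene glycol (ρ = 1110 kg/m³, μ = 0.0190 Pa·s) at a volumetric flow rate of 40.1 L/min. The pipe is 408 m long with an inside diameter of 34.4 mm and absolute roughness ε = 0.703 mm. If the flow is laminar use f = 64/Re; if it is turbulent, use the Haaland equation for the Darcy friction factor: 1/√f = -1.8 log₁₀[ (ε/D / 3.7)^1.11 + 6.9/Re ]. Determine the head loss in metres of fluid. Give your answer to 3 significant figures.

h_f ≈ 13.8 m

Q = 40.1 L/min = 40.1/60000 = 0.0006683 m³/s.
Cross-sectional area A = πD²/4 = π(0.0344)²/4 = 0.0009294 m²; mean velocity V = Q/A = 0.0006683/0.0009294 = 0.7191 m/s.
Reynolds number Re = ρVD/μ = 1110 · 0.7191 · 0.0344 / 0.019 = 1445.
Re < 2300 → laminar flow, so f = 64/Re = 64/1445 = 0.04429 (the turbulent correlation is not needed).
Darcy-Weisbach: ΔP = f(L/D)(ρV²/2) = 0.04429·(408/0.0344)·(1110·0.7191²/2) = 0.04429·1.186e+04·287 = 1.507e+05 Pa.
Head loss h_f = ΔP/(ρg) = 1.507e+05/(1110·9.81) = 13.8 m.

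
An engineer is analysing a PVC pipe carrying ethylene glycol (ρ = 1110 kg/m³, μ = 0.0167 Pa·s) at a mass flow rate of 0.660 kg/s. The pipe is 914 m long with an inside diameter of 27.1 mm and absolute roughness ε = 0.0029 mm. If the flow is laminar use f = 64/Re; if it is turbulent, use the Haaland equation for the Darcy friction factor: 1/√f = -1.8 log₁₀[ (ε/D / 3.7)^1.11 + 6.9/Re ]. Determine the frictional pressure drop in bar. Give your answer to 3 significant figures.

A = πD²/4 = π(0.0271)²/4 = 0.0005768 m²; mean velocity V = ṁ/(ρA) = 0.66/(1110 · 0.0005768) = 1.031 m/s.
Reynolds number Re = ρVD/μ = 1110 · 1.031 · 0.0271 / 0.0167 = 1857.
Re < 2300 → laminar flow, so f = 64/Re = 64/1857 = 0.03447 (the turbulent correlation is not needed).
Darcy-Weisbach: ΔP = f(L/D)(ρV²/2) = 0.03447·(914/0.0271)·(1110·1.031²/2) = 0.03447·3.373e+04·589.8 = 6.856e+05 Pa.
ΔP = 6.856e+05 Pa = 6.86 bar.

ΔP ≈ 6.86 bar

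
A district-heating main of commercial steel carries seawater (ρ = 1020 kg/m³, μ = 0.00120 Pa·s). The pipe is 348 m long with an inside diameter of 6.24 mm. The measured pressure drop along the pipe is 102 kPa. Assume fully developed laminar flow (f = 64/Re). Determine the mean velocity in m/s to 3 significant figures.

For laminar flow, f = 64/Re with Re = ρVD/μ, so Darcy-Weisbach reduces to ΔP = 32μLV/D². Solving for V: V = ΔP·D²/(32μL) = 1.02e+05·(0.00624)²/(32·0.0012·348) = 0.2972 m/s.
Check: Re = ρVD/μ = 1020·0.2972·0.00624/0.0012 = 1576 < 2300, so the laminar assumption holds.

V ≈ 0.297 m/s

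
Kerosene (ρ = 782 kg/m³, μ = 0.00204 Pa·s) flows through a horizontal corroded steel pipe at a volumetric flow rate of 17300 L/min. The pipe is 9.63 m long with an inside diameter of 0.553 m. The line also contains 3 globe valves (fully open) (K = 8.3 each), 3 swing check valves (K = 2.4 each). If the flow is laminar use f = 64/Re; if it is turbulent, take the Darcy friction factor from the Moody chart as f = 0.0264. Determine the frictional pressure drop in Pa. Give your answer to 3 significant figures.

Q = 17300 L/min = 17300/60000 = 0.2883 m³/s.
Cross-sectional area A = πD²/4 = π(0.553)²/4 = 0.2402 m²; mean velocity V = Q/A = 0.2883/0.2402 = 1.2 m/s.
Reynolds number Re = ρVD/μ = 782 · 1.2 · 0.553 / 0.00204 = 2.545e+05.
Re > 4000 → turbulent; use the Moody-chart value f = 0.0264.
Total minor-loss coefficient ΣK = 3·8.3 + 3·2.4 = 32.1.
ΔP = [f·L/D + ΣK]·(ρV²/2) = [0.0264·9.63/0.553 + 32.1]·(782·1.2²/2) = [0.4597 + 32.1]·563.5 = 1.835e+04 Pa.

ΔP ≈ 18300 Pa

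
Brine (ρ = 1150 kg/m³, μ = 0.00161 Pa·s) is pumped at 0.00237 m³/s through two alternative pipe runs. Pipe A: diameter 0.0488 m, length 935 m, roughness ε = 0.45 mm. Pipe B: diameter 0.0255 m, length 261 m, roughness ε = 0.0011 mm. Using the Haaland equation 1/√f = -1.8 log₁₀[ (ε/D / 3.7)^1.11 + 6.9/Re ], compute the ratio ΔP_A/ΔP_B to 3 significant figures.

ΔP_A/ΔP_B ≈ 0.287

Pipe A: V = Q/A = 0.00237/0.00187 = 1.267 m/s; Re = 4.417e+04; ε/D = 0.00922; Haaland → f = 0.03826; ΔP_A = f(L/D)(ρV²/2) = 6.768e+05 Pa.
Pipe B: V = Q/A = 0.00237/0.0005107 = 4.641 m/s; Re = 8.453e+04; ε/D = 4.31e-05; Haaland → f = 0.01863; ΔP_B = f(L/D)(ρV²/2) = 2.361e+06 Pa.
ΔP_A/ΔP_B = 6.768e+05/2.361e+06 = 0.287.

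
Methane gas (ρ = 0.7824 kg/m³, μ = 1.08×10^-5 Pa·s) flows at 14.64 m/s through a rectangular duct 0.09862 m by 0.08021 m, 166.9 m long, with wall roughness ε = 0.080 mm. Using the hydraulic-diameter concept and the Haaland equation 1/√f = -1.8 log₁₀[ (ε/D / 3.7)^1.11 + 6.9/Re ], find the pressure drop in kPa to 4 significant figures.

Hydraulic diameter D_h = 4A/P = 4·(0.09862·0.08021)/(2·(0.09862+0.08021)) = 0.03164/0.3577 = 0.08847 m.
Re = ρVD_h/μ = 0.7824·14.64·0.08847/1.08e-05 = 9.383e+04.
ε/D_h = 8e-05/0.08847 = 0.000904; Haaland gives 1/√f = -1.8 log₁₀[9.79e-05+7.35e-05] = 6.779, so f = 0.02176.
ΔP = f(L/D_h)(ρV²/2) = 0.02176·166.9/0.08847·83.85 = 3443 Pa.
ΔP = 3.443 kPa.

ΔP ≈ 3.443 kPa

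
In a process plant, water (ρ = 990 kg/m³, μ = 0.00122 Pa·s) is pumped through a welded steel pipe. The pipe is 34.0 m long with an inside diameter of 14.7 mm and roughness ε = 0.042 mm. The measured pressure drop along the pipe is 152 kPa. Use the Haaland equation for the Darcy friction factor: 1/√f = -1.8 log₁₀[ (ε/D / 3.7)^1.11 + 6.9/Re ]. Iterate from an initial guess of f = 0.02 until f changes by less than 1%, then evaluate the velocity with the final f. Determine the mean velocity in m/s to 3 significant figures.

Rearranging Darcy-Weisbach: V = √(2·ΔP·D/(f·L·ρ)). With ε/D = 4.2e-05/0.0147 = 0.00286, iterate starting from f = 0.02:
  f = 0.02 → V = √(2·1.52e+05·0.0147/(0.02·34·990)) = 2.576 m/s; Re = ρVD/μ = 3.073e+04; f → 0.0294
  f = 0.0294 → V = 2.125 m/s; Re = 2.535e+04; f → 0.03004
  f = 0.03004 → V = 2.102 m/s; Re = 2.508e+04; f → 0.03008
Converged (Δf/f < 1%). With the final f = 0.03008: V = √(2·1.52e+05·0.0147/(0.03008·34·990)) = 2.101 m/s.

V ≈ 2.10 m/s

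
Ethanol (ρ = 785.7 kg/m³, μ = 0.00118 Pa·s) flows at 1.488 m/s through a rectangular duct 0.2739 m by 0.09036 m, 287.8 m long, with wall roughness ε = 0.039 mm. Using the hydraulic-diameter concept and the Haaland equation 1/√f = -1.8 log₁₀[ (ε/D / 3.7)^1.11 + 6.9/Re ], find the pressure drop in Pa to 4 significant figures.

Hydraulic diameter D_h = 4A/P = 4·(0.2739·0.09036)/(2·(0.2739+0.09036)) = 0.099/0.7285 = 0.1359 m.
Re = ρVD_h/μ = 785.7·1.488·0.1359/0.00118 = 1.346e+05.
ε/D_h = 3.9e-05/0.1359 = 0.000287; Haaland gives 1/√f = -1.8 log₁₀[2.74e-05+5.12e-05] = 7.388, so f = 0.01832.
ΔP = f(L/D_h)(ρV²/2) = 0.01832·287.8/0.1359·869.8 = 3.375e+04 Pa.

ΔP ≈ 33750 Pa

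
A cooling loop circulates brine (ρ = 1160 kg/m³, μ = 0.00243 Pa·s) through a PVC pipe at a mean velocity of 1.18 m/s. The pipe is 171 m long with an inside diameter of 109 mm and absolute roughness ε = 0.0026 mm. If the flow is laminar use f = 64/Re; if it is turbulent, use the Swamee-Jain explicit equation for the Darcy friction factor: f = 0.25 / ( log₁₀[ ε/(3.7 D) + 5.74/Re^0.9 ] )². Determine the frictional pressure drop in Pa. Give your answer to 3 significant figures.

ΔP ≈ 25300 Pa

Reynolds number Re = ρVD/μ = 1160 · 1.18 · 0.109 / 0.00243 = 6.14e+04.
Re > 4000 → turbulent. Relative roughness ε/D = 2.6e-06/0.109 = 2.39e-05. Swamee-Jain: f = 0.25/(log₁₀[2.39e-05/3.7 + 5.74/6.14e+04^0.9])² = 0.25/(log₁₀[6.45e-06 + 0.000282])² = 0.25/(-3.541)² = 0.01994.
Darcy-Weisbach: ΔP = f(L/D)(ρV²/2) = 0.01994·(171/0.109)·(1160·1.18²/2) = 0.01994·1569·807.6 = 2.527e+04 Pa.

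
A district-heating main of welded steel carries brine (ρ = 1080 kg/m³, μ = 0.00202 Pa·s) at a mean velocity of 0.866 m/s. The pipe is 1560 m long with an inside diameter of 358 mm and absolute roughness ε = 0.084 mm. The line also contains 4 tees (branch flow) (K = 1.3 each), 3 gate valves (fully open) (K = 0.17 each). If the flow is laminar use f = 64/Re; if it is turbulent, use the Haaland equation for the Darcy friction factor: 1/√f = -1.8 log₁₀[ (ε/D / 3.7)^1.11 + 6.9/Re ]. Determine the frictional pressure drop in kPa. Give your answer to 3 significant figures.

ΔP ≈ 33.2 kPa

Reynolds number Re = ρVD/μ = 1080 · 0.866 · 0.358 / 0.00202 = 1.658e+05.
Re > 4000 → turbulent. Relative roughness ε/D = 8.4e-05/0.358 = 0.000235. Haaland: 1/√f = -1.8 log₁₀[(0.000235/3.7)^1.11 + 6.9/1.658e+05] = -1.8 log₁₀[2.19e-05 + 4.16e-05] = 7.555, so f = 0.01752.
Total minor-loss coefficient ΣK = 4·1.3 + 3·0.17 = 5.71.
ΔP = [f·L/D + ΣK]·(ρV²/2) = [0.01752·1560/0.358 + 5.71]·(1080·0.866²/2) = [76.35 + 5.71]·405 = 3.323e+04 Pa.
ΔP = 3.323e+04 Pa = 33.2 kPa.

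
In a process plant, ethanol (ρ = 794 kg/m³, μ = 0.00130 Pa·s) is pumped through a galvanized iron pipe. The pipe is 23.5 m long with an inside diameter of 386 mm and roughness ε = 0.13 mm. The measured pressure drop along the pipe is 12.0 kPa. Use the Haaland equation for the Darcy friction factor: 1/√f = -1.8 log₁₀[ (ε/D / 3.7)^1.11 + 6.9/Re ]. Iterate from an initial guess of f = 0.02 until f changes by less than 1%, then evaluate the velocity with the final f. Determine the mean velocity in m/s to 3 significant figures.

V ≈ 5.61 m/s

Rearranging Darcy-Weisbach: V = √(2·ΔP·D/(f·L·ρ)). With ε/D = 0.00013/0.386 = 0.000337, iterate starting from f = 0.02:
  f = 0.02 → V = √(2·1.2e+04·0.386/(0.02·23.5·794)) = 4.982 m/s; Re = ρVD/μ = 1.175e+06; f → 0.01584
  f = 0.01584 → V = 5.598 m/s; Re = 1.32e+06; f → 0.01579
Converged (Δf/f < 1%). With the final f = 0.01579: V = √(2·1.2e+04·0.386/(0.01579·23.5·794)) = 5.607 m/s.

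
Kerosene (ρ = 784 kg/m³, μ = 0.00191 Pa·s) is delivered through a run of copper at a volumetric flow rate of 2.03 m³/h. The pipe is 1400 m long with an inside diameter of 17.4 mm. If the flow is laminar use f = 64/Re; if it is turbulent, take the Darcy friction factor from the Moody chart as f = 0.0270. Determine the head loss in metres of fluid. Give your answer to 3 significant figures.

h_f ≈ 623 m

Q = 2.03 m³/h = 2.03/3600 = 0.0005639 m³/s.
Cross-sectional area A = πD²/4 = π(0.0174)²/4 = 0.0002378 m²; mean velocity V = Q/A = 0.0005639/0.0002378 = 2.371 m/s.
Reynolds number Re = ρVD/μ = 784 · 2.371 · 0.0174 / 0.00191 = 1.694e+04.
Re > 4000 → turbulent; use the Moody-chart value f = 0.0270.
Darcy-Weisbach: ΔP = f(L/D)(ρV²/2) = 0.027·(1400/0.0174)·(784·2.371²/2) = 0.027·8.046e+04·2204 = 4.789e+06 Pa.
Head loss h_f = ΔP/(ρg) = 4.789e+06/(784·9.81) = 623 m.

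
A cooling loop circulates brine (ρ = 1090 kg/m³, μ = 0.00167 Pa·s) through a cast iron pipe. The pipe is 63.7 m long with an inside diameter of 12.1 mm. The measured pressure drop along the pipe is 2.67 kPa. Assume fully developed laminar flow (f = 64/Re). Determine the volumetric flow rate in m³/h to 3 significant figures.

Q ≈ 0.0475 m³/h

For laminar flow, f = 64/Re with Re = ρVD/μ, so Darcy-Weisbach reduces to ΔP = 32μLV/D². Solving for V: V = ΔP·D²/(32μL) = 2670·(0.0121)²/(32·0.00167·63.7) = 0.1148 m/s.
Check: Re = ρVD/μ = 1090·0.1148·0.0121/0.00167 = 906.9 < 2300, so the laminar assumption holds.
Q = V·A = 0.1148·(π/4·0.0121²) = 1.32e-05 m³/s = 0.0475 m³/h.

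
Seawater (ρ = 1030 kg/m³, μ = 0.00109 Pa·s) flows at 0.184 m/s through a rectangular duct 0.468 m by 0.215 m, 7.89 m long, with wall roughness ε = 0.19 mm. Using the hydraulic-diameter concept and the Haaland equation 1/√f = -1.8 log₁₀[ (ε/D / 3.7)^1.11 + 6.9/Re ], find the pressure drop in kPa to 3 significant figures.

Hydraulic diameter D_h = 4A/P = 4·(0.468·0.215)/(2·(0.468+0.215)) = 0.4025/1.366 = 0.2946 m.
Re = ρVD_h/μ = 1030·0.184·0.2946/0.00109 = 5.123e+04.
ε/D_h = 0.00019/0.2946 = 0.000645; Haaland gives 1/√f = -1.8 log₁₀[6.73e-05+0.000135] = 6.651, so f = 0.02261.
ΔP = f(L/D_h)(ρV²/2) = 0.02261·7.89/0.2946·17.44 = 10.56 Pa.
ΔP = 0.0106 kPa.

ΔP ≈ 0.0106 kPa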